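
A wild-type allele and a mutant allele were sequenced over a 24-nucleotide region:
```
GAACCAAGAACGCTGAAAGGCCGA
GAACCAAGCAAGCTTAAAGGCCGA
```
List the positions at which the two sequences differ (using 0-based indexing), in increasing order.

Scanning 0-based: 8: A/C; 10: C/A; 14: G/T.

8, 10, 14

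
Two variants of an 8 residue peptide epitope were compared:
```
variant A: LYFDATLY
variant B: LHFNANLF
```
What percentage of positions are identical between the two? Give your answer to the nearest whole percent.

50%

4 positions differ (2, 4, 6, 8), so 4 of 8 match: 4/8 = 50%.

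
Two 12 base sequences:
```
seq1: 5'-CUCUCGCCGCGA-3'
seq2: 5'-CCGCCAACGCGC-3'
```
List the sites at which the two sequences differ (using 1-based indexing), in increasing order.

2, 3, 4, 6, 7, 12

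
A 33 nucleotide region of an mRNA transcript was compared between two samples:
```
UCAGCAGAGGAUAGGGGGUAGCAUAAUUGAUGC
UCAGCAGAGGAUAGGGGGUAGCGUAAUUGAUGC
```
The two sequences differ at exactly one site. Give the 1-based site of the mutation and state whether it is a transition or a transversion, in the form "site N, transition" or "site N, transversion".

site 23, transition

The sequences differ only at site 23: A→G (purine→purine), a transition.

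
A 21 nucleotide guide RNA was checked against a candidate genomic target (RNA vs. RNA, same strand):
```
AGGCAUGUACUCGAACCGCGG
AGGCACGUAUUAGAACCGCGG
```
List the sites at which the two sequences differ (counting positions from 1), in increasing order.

Differences at site 6 (U→C), site 10 (C→U), site 12 (C→A).

6, 10, 12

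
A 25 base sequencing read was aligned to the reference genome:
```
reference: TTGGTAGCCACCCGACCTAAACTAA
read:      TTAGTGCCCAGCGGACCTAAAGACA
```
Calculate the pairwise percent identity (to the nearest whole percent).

Mismatches at positions 3, 6, 7, 11, 13, 22, 23, 24 (1-based): 8 of 25.
Identical positions: 17/25 = 68% → 68%.

68%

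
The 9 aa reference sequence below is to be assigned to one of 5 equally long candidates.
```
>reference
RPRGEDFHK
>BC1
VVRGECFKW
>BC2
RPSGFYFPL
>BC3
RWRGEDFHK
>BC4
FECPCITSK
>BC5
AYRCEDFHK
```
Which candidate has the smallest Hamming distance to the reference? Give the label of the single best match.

BC3

BC1 differs at 5 positions; BC2 differs at 5 positions; BC3 differs at 1 position; BC4 differs at 8 positions; BC5 differs at 3 positions. The closest is BC3.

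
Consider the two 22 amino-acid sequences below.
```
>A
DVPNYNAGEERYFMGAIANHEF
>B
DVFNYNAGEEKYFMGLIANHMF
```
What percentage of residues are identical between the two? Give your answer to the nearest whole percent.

4 positions differ (3, 11, 16, 21), so 18 of 22 match: 18/22 = 81.82%.

82%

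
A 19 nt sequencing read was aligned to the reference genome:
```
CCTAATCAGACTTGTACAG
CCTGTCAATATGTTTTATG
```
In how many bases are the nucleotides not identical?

Comparing position by position, 11 bases differ: 4 (A/G), 5 (A/T), 6 (T/C), 7 (C/A), 9 (G/T), 11 (C/T), 12 (T/G), 14 (G/T), 16 (A/T), 17 (C/A), 18 (A/T).

11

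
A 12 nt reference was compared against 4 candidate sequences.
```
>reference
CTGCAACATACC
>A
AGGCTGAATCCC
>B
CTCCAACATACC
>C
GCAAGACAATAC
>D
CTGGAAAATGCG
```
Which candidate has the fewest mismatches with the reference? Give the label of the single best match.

B

Hamming distances to reference — A: 6; B: 1; C: 8; D: 4.
Smallest is B with 1 mismatch.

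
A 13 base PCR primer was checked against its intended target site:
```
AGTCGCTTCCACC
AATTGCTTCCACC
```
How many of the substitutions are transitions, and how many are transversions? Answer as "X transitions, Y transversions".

2 transitions, 0 transversions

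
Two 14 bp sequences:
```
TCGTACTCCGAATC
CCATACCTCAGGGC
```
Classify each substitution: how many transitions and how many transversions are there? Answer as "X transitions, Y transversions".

7 transitions, 1 transversion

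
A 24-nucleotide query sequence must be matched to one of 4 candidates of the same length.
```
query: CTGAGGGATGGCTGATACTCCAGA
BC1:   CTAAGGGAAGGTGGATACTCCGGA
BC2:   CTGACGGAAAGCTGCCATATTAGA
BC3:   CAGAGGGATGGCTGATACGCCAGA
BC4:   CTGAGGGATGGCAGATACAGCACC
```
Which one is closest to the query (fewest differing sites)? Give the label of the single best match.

BC3

BC1 differs at 5 sites; BC2 differs at 9 sites; BC3 differs at 2 sites; BC4 differs at 5 sites. The closest is BC3.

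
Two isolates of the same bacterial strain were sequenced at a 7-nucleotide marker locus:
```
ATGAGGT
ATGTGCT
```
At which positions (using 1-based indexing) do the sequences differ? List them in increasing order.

4, 6

Differences at position 4 (A→T), position 6 (G→C).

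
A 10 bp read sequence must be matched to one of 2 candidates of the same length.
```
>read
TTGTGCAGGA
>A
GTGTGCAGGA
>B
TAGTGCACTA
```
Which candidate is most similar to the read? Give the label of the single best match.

Hamming distances to read — A: 1; B: 3.
Smallest is A with 1 mismatch.

A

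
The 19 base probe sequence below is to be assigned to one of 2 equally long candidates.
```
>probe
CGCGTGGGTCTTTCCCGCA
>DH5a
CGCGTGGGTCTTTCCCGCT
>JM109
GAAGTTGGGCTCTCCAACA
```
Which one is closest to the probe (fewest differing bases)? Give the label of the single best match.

Hamming distances to probe — DH5a: 1; JM109: 8.
Smallest is DH5a with 1 mismatch.

DH5a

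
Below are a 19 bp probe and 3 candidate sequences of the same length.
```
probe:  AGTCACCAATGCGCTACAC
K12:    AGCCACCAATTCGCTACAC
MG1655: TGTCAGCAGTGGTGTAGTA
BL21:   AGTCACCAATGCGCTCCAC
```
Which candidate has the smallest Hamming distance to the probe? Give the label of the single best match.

BL21

Hamming distances to probe — K12: 2; MG1655: 9; BL21: 1.
Smallest is BL21 with 1 mismatch.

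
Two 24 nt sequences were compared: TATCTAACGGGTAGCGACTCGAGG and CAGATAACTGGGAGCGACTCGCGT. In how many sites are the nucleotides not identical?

7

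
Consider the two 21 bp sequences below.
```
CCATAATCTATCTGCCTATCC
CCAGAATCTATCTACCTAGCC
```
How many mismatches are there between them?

3

Comparing position by position, 3 bases differ: 4 (T/G), 14 (G/A), 19 (T/G).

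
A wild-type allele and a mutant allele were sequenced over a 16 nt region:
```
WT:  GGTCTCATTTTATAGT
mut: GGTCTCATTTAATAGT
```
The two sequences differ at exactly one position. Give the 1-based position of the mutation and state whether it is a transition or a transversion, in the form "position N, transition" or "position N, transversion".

position 11, transversion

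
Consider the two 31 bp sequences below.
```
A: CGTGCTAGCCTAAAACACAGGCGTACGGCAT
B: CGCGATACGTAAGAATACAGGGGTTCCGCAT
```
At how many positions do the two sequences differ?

11

Comparing position by position, 11 positions differ: 3 (T/C), 5 (C/A), 8 (G/C), 9 (C/G), 10 (C/T), 11 (T/A), 13 (A/G), 16 (C/T), 22 (C/G), 25 (A/T), 27 (G/C).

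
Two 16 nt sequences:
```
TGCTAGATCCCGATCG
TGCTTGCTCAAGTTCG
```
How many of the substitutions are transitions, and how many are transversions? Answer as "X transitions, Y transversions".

0 transitions, 5 transversions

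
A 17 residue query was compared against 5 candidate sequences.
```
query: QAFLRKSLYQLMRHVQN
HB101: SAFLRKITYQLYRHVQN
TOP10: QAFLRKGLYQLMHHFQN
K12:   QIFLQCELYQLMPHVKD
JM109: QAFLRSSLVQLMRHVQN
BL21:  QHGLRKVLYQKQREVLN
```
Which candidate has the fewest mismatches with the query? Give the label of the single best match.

HB101 differs at 4 positions; TOP10 differs at 3 positions; K12 differs at 7 positions; JM109 differs at 2 positions; BL21 differs at 7 positions. The closest is JM109.

JM109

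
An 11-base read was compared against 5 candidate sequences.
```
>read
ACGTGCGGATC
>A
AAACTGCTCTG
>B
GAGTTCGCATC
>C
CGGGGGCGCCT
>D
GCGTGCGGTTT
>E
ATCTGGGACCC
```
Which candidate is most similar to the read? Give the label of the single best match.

Hamming distances to read — A: 9; B: 4; C: 8; D: 3; E: 6.
Smallest is D with 3 mismatches.

D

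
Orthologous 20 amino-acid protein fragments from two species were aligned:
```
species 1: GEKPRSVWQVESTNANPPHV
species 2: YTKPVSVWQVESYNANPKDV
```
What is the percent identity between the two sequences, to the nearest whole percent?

Mismatches at positions 1, 2, 5, 13, 18, 19 (1-based): 6 of 20.
Identical positions: 14/20 = 70% → 70%.

70%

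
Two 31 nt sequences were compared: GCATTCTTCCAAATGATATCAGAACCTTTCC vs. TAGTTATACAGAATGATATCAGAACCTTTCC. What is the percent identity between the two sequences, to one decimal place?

77.4%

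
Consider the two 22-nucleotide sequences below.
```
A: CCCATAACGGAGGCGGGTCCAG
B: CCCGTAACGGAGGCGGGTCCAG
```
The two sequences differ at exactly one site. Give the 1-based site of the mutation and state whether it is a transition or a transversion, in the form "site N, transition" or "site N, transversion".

site 4, transition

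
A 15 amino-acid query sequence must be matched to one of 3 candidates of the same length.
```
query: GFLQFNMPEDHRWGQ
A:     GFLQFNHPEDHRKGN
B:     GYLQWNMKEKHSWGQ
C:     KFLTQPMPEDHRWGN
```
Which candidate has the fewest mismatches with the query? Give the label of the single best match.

Hamming distances to query — A: 3; B: 5; C: 5.
Smallest is A with 3 mismatches.

A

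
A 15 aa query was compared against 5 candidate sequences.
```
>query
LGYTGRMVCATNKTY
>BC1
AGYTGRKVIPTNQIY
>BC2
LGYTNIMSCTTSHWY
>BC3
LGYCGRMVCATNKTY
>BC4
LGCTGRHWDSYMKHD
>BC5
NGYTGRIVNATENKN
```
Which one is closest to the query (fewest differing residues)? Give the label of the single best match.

Hamming distances to query — BC1: 6; BC2: 7; BC3: 1; BC4: 9; BC5: 7.
Smallest is BC3 with 1 mismatch.

BC3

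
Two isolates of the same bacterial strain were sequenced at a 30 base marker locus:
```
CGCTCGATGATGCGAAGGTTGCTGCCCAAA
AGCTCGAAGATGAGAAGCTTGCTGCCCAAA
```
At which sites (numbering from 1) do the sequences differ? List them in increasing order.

Scanning 1-based: 1: C/A; 8: T/A; 13: C/A; 18: G/C.

1, 8, 13, 18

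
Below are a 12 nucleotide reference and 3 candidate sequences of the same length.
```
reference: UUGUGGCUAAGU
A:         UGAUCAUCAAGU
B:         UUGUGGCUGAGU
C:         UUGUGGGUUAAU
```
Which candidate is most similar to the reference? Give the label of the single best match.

A differs at 6 positions; B differs at 1 position; C differs at 3 positions. The closest is B.

B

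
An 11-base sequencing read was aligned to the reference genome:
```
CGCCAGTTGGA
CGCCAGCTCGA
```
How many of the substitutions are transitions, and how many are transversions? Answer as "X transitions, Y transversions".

Transitions (purine↔purine or pyrimidine↔pyrimidine): 7 T→C.
Transversions (purine↔pyrimidine): 9 G→C.

1 transition, 1 transversion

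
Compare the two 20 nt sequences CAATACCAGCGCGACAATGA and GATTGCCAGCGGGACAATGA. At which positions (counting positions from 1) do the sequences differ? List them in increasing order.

1, 3, 5, 12

Differences at position 1 (C→G), position 3 (A→T), position 5 (A→G), position 12 (C→G).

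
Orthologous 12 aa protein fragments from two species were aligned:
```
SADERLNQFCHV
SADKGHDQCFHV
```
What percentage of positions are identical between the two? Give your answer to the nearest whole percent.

50%

6 positions differ (4, 5, 6, 7, 9, 10), so 6 of 12 match: 6/12 = 50%.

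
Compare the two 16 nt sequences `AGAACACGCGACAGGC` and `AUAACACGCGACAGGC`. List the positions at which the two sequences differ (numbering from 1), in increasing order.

Scanning 1-based: 2: G/U.

2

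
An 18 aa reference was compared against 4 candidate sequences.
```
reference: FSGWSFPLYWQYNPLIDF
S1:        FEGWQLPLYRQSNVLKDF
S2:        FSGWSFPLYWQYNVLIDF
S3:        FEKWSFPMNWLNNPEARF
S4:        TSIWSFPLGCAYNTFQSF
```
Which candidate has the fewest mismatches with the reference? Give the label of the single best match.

S2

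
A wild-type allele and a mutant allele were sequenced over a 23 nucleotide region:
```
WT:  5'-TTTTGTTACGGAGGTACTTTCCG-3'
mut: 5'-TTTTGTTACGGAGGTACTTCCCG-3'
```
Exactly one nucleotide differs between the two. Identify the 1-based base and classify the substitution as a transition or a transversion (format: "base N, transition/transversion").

base 20, transition

The sequences differ only at base 20: T→C (pyrimidine→pyrimidine), a transition.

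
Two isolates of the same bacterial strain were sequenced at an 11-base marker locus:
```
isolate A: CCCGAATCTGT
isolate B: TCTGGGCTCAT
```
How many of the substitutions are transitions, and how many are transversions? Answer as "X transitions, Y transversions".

8 transitions, 0 transversions

Transitions (purine↔purine or pyrimidine↔pyrimidine): 1 C→T, 3 C→T, 5 A→G, 6 A→G, 7 T→C, 8 C→T, 9 T→C, 10 G→A.
Transversions (purine↔pyrimidine): none.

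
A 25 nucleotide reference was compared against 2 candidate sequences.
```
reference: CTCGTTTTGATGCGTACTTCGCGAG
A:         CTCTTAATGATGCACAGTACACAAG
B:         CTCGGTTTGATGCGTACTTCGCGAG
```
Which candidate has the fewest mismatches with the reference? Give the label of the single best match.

B

A differs at 9 positions; B differs at 1 position. The closest is B.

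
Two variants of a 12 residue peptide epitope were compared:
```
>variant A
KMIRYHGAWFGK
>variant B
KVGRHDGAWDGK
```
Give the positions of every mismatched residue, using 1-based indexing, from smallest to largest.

Scanning 1-based: 2: M/V; 3: I/G; 5: Y/H; 6: H/D; 10: F/D.

2, 3, 5, 6, 10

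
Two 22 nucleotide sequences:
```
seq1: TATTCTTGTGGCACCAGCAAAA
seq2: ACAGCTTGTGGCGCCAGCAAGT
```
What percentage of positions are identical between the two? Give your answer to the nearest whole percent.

7 positions differ (1, 2, 3, 4, 13, 21, 22), so 15 of 22 match: 15/22 = 68.18%.

68%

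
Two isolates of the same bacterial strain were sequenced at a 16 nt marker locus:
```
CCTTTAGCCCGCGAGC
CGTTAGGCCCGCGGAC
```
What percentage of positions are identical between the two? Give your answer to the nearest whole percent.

69%

Mismatches at positions 2, 5, 6, 14, 15 (1-based): 5 of 16.
Identical positions: 11/16 = 68.75% → 69%.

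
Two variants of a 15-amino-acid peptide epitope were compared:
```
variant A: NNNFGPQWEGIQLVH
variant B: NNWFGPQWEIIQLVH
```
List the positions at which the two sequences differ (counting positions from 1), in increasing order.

3, 10

Differences at position 3 (N→W), position 10 (G→I).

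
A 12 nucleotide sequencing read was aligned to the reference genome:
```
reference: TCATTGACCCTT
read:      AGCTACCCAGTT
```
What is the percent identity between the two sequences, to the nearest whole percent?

33%

8 positions differ (1, 2, 3, 5, 6, 7, 9, 10), so 4 of 12 match: 4/12 = 33.33%.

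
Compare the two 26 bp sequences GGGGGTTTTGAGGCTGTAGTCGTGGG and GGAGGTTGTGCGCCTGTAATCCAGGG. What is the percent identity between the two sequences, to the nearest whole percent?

7 positions differ (3, 8, 11, 13, 19, 22, 23), so 19 of 26 match: 19/26 = 73.08%.

73%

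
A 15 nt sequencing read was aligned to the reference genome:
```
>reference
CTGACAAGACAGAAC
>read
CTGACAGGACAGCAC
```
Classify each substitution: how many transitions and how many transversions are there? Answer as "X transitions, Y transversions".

1 transition, 1 transversion

Mismatches (1-based):
base 7: A→G (purine→purine, transition)
base 13: A→C (purine→pyrimidine, transversion)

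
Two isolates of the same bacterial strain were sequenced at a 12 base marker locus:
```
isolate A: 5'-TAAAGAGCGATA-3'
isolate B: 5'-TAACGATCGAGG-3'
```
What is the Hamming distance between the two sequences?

Mismatches (1-based): base 4: A→C; base 7: G→T; base 11: T→G; base 12: A→G.

4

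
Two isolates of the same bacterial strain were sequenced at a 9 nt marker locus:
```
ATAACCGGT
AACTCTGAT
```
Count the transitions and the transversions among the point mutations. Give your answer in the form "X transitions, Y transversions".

2 transitions, 3 transversions

Transitions (purine↔purine or pyrimidine↔pyrimidine): 6 C→T, 8 G→A.
Transversions (purine↔pyrimidine): 2 T→A, 3 A→C, 4 A→T.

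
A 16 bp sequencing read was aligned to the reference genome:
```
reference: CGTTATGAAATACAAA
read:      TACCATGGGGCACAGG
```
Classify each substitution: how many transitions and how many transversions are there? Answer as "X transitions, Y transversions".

10 transitions, 0 transversions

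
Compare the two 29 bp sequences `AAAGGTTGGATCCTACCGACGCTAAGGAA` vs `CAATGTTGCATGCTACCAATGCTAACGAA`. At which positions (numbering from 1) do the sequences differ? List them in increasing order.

1, 4, 9, 12, 18, 20, 26

Scanning 1-based: 1: A/C; 4: G/T; 9: G/C; 12: C/G; 18: G/A; 20: C/T; 26: G/C.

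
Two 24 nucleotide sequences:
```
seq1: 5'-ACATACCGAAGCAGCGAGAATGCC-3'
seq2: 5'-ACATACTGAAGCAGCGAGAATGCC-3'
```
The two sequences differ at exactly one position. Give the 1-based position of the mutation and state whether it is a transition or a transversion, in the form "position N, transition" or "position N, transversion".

position 7, transition

The sequences differ only at position 7: C→T (pyrimidine→pyrimidine), a transition.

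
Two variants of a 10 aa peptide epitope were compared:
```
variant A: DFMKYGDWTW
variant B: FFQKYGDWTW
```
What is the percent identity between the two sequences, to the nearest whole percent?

2 positions differ (1, 3), so 8 of 10 match: 8/10 = 80%.

80%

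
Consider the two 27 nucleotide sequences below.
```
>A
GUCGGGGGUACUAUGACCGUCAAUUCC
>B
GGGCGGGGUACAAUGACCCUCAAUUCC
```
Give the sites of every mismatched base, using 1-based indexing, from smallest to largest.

2, 3, 4, 12, 19

Differences at site 2 (U→G), site 3 (C→G), site 4 (G→C), site 12 (U→A), site 19 (G→C).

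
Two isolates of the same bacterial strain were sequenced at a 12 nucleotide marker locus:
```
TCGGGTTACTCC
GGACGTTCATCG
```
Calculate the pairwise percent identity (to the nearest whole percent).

42%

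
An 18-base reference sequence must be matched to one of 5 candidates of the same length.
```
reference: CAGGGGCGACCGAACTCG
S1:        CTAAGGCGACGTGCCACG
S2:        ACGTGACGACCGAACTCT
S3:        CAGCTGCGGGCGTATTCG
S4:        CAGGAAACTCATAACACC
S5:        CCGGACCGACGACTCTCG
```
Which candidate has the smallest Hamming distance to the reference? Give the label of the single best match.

S2

S1 differs at 8 positions; S2 differs at 5 positions; S3 differs at 6 positions; S4 differs at 9 positions; S5 differs at 7 positions. The closest is S2.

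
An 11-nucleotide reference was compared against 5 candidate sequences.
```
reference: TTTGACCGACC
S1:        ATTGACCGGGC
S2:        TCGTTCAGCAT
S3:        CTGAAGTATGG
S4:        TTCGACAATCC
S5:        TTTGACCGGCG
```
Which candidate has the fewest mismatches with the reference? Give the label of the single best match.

S5

S1 differs at 3 positions; S2 differs at 8 positions; S3 differs at 9 positions; S4 differs at 4 positions; S5 differs at 2 positions. The closest is S5.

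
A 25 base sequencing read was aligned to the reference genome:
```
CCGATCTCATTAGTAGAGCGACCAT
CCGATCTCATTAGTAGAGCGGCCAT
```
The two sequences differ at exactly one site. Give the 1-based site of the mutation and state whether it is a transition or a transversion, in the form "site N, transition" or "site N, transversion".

site 21, transition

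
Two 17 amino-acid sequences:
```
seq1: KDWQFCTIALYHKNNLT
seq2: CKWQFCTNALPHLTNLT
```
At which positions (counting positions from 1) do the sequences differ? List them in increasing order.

1, 2, 8, 11, 13, 14

Differences at position 1 (K→C), position 2 (D→K), position 8 (I→N), position 11 (Y→P), position 13 (K→L), position 14 (N→T).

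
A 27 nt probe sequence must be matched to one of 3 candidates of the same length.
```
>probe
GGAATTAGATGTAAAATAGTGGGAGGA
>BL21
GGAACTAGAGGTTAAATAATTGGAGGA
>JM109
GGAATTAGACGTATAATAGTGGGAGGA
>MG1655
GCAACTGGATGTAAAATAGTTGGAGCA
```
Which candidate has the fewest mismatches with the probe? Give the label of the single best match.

Hamming distances to probe — BL21: 5; JM109: 2; MG1655: 5.
Smallest is JM109 with 2 mismatches.

JM109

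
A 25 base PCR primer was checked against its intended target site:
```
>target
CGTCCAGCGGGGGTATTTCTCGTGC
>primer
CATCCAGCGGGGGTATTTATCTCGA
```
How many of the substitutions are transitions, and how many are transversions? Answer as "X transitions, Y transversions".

2 transitions, 3 transversions

Mismatches (1-based):
site 2: G→A (purine→purine, transition)
site 19: C→A (pyrimidine→purine, transversion)
site 22: G→T (purine→pyrimidine, transversion)
site 23: T→C (pyrimidine→pyrimidine, transition)
site 25: C→A (pyrimidine→purine, transversion)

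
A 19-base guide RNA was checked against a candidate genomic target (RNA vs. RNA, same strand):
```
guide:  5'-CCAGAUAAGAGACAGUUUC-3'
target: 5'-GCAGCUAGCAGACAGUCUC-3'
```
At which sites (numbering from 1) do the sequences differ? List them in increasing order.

Differences at site 1 (C→G), site 5 (A→C), site 8 (A→G), site 9 (G→C), site 17 (U→C).

1, 5, 8, 9, 17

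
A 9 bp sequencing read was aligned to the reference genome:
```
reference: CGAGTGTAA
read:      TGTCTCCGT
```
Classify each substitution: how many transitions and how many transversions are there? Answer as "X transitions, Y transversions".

Transitions (purine↔purine or pyrimidine↔pyrimidine): 1 C→T, 7 T→C, 8 A→G.
Transversions (purine↔pyrimidine): 3 A→T, 4 G→C, 6 G→C, 9 A→T.

3 transitions, 4 transversions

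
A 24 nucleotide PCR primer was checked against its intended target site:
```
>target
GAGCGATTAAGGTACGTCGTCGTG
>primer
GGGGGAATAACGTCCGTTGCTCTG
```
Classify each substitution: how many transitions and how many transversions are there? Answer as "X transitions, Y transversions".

Transitions (purine↔purine or pyrimidine↔pyrimidine): 2 A→G, 18 C→T, 20 T→C, 21 C→T.
Transversions (purine↔pyrimidine): 4 C→G, 7 T→A, 11 G→C, 14 A→C, 22 G→C.

4 transitions, 5 transversions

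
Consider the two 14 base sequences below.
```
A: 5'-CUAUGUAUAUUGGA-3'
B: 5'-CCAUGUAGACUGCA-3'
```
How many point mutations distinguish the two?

Mismatches (1-based): base 2: U→C; base 8: U→G; base 10: U→C; base 13: G→C.

4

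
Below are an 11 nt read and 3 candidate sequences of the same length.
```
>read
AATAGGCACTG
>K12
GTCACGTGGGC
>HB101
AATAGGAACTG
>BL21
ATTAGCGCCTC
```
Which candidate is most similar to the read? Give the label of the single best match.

HB101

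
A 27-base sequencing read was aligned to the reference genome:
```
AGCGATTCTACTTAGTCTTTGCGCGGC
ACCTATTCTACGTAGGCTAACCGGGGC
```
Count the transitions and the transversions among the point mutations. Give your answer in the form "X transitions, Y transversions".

0 transitions, 8 transversions

Mismatches (1-based):
site 2: G→C (purine→pyrimidine, transversion)
site 4: G→T (purine→pyrimidine, transversion)
site 12: T→G (pyrimidine→purine, transversion)
site 16: T→G (pyrimidine→purine, transversion)
site 19: T→A (pyrimidine→purine, transversion)
site 20: T→A (pyrimidine→purine, transversion)
site 21: G→C (purine→pyrimidine, transversion)
site 24: C→G (pyrimidine→purine, transversion)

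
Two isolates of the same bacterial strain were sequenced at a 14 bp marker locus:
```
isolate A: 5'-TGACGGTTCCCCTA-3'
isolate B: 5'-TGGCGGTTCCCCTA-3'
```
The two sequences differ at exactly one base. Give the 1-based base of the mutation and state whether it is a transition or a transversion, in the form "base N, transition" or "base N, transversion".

base 3, transition

The sequences differ only at base 3: A→G (purine→purine), a transition.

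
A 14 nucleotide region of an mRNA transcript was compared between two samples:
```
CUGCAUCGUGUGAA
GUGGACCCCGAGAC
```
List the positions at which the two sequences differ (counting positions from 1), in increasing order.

Differences at position 1 (C→G), position 4 (C→G), position 6 (U→C), position 8 (G→C), position 9 (U→C), position 11 (U→A), position 14 (A→C).

1, 4, 6, 8, 9, 11, 14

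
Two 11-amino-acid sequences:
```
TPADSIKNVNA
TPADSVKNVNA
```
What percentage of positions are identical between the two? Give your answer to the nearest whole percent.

Mismatch at position 6 (1-based): 1 of 11.
Identical positions: 10/11 = 90.91% → 91%.

91%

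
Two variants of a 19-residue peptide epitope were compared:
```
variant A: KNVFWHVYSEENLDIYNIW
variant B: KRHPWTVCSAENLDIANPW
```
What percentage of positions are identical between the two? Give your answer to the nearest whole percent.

8 positions differ (2, 3, 4, 6, 8, 10, 16, 18), so 11 of 19 match: 11/19 = 57.89%.

58%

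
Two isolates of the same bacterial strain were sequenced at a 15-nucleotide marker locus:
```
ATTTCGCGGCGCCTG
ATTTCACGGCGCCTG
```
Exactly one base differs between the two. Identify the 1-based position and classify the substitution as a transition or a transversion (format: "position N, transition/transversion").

Position 6 changes G→A. G is a purine and A is a purine, so this is a transition.

position 6, transition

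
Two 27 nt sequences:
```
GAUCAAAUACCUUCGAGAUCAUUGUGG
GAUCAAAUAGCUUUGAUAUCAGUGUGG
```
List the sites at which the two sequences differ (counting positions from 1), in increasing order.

10, 14, 17, 22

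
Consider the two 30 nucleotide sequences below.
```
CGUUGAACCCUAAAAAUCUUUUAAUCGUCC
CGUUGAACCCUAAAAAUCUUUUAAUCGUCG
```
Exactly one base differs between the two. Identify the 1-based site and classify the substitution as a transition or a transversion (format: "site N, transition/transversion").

site 30, transversion

Site 30 changes C→G. C is a pyrimidine and G is a purine, so this is a transversion.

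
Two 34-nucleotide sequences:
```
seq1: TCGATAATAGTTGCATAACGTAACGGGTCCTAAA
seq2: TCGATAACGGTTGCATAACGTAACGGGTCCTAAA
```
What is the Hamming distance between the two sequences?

The sequences differ at bases 8, 9 (1-based) — 2 in total.

2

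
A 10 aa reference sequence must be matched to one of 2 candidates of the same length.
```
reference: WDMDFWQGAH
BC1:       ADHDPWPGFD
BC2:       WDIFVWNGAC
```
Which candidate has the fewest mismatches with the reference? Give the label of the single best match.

BC1 differs at 6 residues; BC2 differs at 5 residues. The closest is BC2.

BC2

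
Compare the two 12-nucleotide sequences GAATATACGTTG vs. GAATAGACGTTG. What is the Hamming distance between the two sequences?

1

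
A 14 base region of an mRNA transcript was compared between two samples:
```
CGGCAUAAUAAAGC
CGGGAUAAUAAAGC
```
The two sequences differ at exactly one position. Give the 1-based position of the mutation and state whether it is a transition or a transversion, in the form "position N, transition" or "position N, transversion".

The sequences differ only at position 4: C→G (pyrimidine→purine), a transversion.

position 4, transversion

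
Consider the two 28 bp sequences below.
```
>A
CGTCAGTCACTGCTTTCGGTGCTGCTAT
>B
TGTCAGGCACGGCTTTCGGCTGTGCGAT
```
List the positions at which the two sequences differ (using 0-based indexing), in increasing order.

Differences at position 0 (C→T), position 6 (T→G), position 10 (T→G), position 19 (T→C), position 20 (G→T), position 21 (C→G), position 25 (T→G).

0, 6, 10, 19, 20, 21, 25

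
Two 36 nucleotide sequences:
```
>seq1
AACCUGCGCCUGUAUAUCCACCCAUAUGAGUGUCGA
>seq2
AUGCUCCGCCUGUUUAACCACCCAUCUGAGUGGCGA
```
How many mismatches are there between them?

7

Comparing position by position, 7 positions differ: 2 (A/U), 3 (C/G), 6 (G/C), 14 (A/U), 17 (U/A), 26 (A/C), 33 (U/G).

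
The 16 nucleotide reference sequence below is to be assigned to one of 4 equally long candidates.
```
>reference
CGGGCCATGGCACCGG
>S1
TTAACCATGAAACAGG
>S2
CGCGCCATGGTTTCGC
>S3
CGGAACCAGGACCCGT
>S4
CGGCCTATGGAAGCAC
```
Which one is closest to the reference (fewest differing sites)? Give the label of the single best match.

S2

S1 differs at 7 sites; S2 differs at 5 sites; S3 differs at 7 sites; S4 differs at 6 sites. The closest is S2.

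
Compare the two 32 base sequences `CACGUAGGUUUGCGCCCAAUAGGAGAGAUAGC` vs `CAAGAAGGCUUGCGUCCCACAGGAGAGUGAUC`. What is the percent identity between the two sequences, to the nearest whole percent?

72%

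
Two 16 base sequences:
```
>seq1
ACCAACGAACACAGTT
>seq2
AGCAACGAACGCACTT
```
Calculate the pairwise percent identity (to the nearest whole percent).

81%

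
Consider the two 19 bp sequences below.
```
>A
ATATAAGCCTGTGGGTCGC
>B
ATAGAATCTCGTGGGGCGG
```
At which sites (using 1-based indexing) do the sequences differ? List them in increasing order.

4, 7, 9, 10, 16, 19

Scanning 1-based: 4: T/G; 7: G/T; 9: C/T; 10: T/C; 16: T/G; 19: C/G.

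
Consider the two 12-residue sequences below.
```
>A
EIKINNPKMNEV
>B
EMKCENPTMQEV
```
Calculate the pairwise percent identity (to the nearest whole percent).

5 positions differ (2, 4, 5, 8, 10), so 7 of 12 match: 7/12 = 58.33%.

58%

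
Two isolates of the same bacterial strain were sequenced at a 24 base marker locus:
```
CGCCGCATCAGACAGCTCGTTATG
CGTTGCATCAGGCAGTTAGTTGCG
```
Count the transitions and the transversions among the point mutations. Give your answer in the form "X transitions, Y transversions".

6 transitions, 1 transversion

Transitions (purine↔purine or pyrimidine↔pyrimidine): 3 C→T, 4 C→T, 12 A→G, 16 C→T, 22 A→G, 23 T→C.
Transversions (purine↔pyrimidine): 18 C→A.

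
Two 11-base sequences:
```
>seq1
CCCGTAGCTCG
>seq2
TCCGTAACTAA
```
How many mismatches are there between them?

The sequences differ at bases 1, 7, 10, 11 (1-based) — 4 in total.

4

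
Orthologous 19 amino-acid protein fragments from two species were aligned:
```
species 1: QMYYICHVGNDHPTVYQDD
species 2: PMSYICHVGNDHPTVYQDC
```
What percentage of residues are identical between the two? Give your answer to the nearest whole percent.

3 positions differ (1, 3, 19), so 16 of 19 match: 16/19 = 84.21%.

84%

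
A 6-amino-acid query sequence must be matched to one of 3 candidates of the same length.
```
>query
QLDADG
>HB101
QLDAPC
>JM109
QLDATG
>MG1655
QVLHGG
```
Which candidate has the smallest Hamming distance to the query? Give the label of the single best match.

JM109

HB101 differs at 2 positions; JM109 differs at 1 position; MG1655 differs at 4 positions. The closest is JM109.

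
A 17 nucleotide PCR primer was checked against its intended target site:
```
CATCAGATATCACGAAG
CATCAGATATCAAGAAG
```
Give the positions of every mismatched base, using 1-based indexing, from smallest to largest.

Differences at position 13 (C→A).

13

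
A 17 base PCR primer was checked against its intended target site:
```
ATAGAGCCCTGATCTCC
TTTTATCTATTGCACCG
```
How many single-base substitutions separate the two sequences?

12

Comparing position by position, 12 positions differ: 1 (A/T), 3 (A/T), 4 (G/T), 6 (G/T), 8 (C/T), 9 (C/A), 11 (G/T), 12 (A/G), 13 (T/C), 14 (C/A), 15 (T/C), 17 (C/G).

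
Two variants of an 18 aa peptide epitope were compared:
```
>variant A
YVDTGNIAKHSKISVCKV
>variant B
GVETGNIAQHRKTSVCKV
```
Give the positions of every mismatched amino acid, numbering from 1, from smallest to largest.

1, 3, 9, 11, 13

Scanning 1-based: 1: Y/G; 3: D/E; 9: K/Q; 11: S/R; 13: I/T.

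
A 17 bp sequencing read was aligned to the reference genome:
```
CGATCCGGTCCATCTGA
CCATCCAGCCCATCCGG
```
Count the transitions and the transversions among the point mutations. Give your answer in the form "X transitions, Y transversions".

Mismatches (1-based):
base 2: G→C (purine→pyrimidine, transversion)
base 7: G→A (purine→purine, transition)
base 9: T→C (pyrimidine→pyrimidine, transition)
base 15: T→C (pyrimidine→pyrimidine, transition)
base 17: A→G (purine→purine, transition)

4 transitions, 1 transversion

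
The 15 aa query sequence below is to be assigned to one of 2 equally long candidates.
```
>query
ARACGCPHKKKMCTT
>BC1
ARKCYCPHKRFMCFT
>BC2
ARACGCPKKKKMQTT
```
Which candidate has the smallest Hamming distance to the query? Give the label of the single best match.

BC1 differs at 5 residues; BC2 differs at 2 residues. The closest is BC2.

BC2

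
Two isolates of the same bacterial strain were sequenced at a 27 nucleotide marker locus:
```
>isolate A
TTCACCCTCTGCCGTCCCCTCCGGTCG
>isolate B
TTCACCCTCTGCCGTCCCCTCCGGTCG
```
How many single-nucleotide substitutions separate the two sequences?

0

No positions differ; the sequences are identical.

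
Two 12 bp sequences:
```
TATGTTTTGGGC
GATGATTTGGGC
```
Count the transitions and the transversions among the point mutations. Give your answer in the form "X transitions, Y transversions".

0 transitions, 2 transversions

Transitions (purine↔purine or pyrimidine↔pyrimidine): none.
Transversions (purine↔pyrimidine): 1 T→G, 5 T→A.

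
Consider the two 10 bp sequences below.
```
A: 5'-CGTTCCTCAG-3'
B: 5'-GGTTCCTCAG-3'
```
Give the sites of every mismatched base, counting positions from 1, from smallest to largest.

1

Differences at site 1 (C→G).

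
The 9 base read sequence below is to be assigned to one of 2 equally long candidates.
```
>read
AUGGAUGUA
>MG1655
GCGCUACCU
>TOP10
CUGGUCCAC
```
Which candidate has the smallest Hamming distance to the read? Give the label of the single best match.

TOP10

MG1655 differs at 8 bases; TOP10 differs at 6 bases. The closest is TOP10.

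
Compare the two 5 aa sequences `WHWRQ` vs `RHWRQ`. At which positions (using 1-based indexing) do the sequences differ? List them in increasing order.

Differences at position 1 (W→R).

1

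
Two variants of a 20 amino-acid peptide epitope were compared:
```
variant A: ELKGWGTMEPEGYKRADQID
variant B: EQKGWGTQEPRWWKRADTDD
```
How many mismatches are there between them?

Mismatches (1-based): position 2: L→Q; position 8: M→Q; position 11: E→R; position 12: G→W; position 13: Y→W; position 18: Q→T; position 19: I→D.

7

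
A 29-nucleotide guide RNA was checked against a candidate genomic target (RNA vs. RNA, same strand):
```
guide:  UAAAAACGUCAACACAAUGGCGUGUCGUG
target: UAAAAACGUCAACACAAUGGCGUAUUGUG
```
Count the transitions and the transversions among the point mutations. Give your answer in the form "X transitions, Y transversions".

2 transitions, 0 transversions

Mismatches (1-based):
base 24: G→A (purine→purine, transition)
base 26: C→U (pyrimidine→pyrimidine, transition)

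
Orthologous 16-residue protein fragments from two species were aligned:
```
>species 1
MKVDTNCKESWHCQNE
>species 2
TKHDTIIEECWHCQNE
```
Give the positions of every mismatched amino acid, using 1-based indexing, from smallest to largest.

1, 3, 6, 7, 8, 10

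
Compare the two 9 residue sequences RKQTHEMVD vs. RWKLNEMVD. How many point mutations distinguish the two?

The sequences differ at residues 2, 3, 4, 5 (1-based) — 4 in total.

4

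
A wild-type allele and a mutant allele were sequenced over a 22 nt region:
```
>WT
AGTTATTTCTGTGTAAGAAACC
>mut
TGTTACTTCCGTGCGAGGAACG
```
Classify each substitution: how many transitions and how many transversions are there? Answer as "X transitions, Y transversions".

5 transitions, 2 transversions

Transitions (purine↔purine or pyrimidine↔pyrimidine): 6 T→C, 10 T→C, 14 T→C, 15 A→G, 18 A→G.
Transversions (purine↔pyrimidine): 1 A→T, 22 C→G.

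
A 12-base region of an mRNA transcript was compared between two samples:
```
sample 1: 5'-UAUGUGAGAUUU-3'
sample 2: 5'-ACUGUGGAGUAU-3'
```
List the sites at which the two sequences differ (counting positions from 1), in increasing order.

1, 2, 7, 8, 9, 11

Scanning 1-based: 1: U/A; 2: A/C; 7: A/G; 8: G/A; 9: A/G; 11: U/A.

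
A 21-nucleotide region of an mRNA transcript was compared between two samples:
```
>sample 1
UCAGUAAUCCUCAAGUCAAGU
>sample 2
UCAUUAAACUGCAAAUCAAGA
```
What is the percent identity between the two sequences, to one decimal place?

Mismatches at positions 4, 8, 10, 11, 15, 21 (1-based): 6 of 21.
Identical positions: 15/21 = 71.43% → 71.4%.

71.4%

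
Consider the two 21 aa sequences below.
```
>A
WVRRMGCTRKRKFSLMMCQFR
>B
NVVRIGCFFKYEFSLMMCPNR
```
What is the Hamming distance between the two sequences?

9

Comparing position by position, 9 residues differ: 1 (W/N), 3 (R/V), 5 (M/I), 8 (T/F), 9 (R/F), 11 (R/Y), 12 (K/E), 19 (Q/P), 20 (F/N).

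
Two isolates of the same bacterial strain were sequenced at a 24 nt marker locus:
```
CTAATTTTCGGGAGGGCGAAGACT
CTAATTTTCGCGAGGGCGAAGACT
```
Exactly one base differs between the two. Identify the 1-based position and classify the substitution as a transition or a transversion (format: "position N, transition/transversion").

position 11, transversion

Position 11 changes G→C. G is a purine and C is a pyrimidine, so this is a transversion.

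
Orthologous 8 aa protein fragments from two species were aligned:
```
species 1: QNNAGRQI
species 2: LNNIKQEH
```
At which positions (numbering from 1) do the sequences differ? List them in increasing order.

1, 4, 5, 6, 7, 8

Scanning 1-based: 1: Q/L; 4: A/I; 5: G/K; 6: R/Q; 7: Q/E; 8: I/H.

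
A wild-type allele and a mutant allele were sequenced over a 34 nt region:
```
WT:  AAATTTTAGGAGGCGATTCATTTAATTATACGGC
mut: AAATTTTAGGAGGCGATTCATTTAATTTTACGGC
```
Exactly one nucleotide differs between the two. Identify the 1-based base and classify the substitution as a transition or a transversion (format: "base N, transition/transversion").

base 28, transversion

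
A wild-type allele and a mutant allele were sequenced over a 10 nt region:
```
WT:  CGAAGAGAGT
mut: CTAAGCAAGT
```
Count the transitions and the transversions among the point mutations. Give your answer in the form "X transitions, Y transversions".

Mismatches (1-based):
site 2: G→T (purine→pyrimidine, transversion)
site 6: A→C (purine→pyrimidine, transversion)
site 7: G→A (purine→purine, transition)

1 transition, 2 transversions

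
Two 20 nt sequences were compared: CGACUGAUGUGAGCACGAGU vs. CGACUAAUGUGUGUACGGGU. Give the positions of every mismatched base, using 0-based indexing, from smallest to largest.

Scanning 0-based: 5: G/A; 11: A/U; 13: C/U; 17: A/G.

5, 11, 13, 17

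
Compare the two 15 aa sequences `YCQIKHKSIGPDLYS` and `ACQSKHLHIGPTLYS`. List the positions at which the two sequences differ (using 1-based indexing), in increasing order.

Scanning 1-based: 1: Y/A; 4: I/S; 7: K/L; 8: S/H; 12: D/T.

1, 4, 7, 8, 12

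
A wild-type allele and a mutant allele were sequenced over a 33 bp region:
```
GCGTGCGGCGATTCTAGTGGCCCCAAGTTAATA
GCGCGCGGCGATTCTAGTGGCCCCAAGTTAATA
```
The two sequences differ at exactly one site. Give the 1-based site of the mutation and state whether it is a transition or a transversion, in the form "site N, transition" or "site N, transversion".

The sequences differ only at site 4: T→C (pyrimidine→pyrimidine), a transition.

site 4, transition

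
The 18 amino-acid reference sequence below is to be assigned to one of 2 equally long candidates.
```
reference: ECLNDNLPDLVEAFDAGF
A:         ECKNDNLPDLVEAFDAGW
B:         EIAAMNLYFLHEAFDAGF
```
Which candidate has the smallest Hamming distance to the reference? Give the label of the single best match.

A

A differs at 2 residues; B differs at 7 residues. The closest is A.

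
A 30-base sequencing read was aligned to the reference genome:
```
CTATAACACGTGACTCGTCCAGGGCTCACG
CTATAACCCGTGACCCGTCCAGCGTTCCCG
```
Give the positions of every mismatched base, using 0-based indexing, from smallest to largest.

7, 14, 22, 24, 27

Scanning 0-based: 7: A/C; 14: T/C; 22: G/C; 24: C/T; 27: A/C.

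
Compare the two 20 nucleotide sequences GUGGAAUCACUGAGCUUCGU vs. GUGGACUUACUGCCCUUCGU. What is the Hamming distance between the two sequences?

4

Comparing position by position, 4 sites differ: 6 (A/C), 8 (C/U), 13 (A/C), 14 (G/C).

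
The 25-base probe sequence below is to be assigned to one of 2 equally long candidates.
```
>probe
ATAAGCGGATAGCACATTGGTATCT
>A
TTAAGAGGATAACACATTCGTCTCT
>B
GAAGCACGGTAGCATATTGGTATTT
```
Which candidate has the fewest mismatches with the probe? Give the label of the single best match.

A

A differs at 5 positions; B differs at 9 positions. The closest is A.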